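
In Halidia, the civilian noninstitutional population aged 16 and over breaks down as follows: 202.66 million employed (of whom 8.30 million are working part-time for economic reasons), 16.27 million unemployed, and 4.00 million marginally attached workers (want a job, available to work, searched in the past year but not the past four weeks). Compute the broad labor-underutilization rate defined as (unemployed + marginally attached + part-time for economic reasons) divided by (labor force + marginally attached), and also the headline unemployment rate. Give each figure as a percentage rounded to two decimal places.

Labor force = 202.66 + 16.27 = 218.93 million.
Numerator = 16.27 + 4.00 + 8.30 = 28.57 million.
Denominator = 218.93 + 4.00 = 222.93 million.
Broad rate = 28.57 / 222.93 = 12.82%.
Headline unemployment rate = 16.27 / 218.93 = 7.43%.

Broad underutilization rate ≈ 12.82%; headline unemployment rate ≈ 7.43%.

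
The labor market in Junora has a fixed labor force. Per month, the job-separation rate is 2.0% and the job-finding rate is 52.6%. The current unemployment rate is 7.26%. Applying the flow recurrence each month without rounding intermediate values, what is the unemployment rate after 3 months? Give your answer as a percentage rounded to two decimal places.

With a fixed labor force, u_{t+1} = u_t + s·(1−u_t) − f·u_t = u_t·(1−s−f) + s.
Here 1−s−f = 0.454 and s = 0.020.
u_1 = 0.072600 × 0.454 + 0.020 = 0.052960.
u_2 = 0.052960 × 0.454 + 0.020 = 0.044044.
u_3 = 0.044044 × 0.454 + 0.020 = 0.039996.

Unemployment rate after three months ≈ 4.00%.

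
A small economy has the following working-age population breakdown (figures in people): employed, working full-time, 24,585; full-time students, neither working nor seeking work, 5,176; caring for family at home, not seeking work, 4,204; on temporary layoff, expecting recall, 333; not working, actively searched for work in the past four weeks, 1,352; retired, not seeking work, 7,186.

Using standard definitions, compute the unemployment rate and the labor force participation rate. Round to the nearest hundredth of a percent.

Unemployment rate ≈ 6.41%; labor force participation rate ≈ 61.33%.

Employed = 24,585.
Unemployed = 333 + 1,352 = 1,685 (jobless and actively searching, or on temporary layoff).
Labor force = 24,585 + 1,685 = 26,270.
Not in labor force = 5,176 + 4,204 + 7,186 = 16,566 (those not working and not actively searching are outside the labor force).
Civilian working-age population = 26,270 + 16,566 = 42,836.
Unemployment rate = 1,685 / 26,270 = 6.41%.
Labor force participation rate = 26,270 / 42,836 = 61.33%.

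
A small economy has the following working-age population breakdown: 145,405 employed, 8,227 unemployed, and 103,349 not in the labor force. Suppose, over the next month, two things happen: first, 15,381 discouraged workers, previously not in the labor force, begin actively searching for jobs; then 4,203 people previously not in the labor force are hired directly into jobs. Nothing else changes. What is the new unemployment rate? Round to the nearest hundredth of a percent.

New unemployment rate ≈ 13.63%.

Initially, labor force = 145,405 + 8,227 = 153,632, so u = 8,227/153,632 = 5.36%.
After the first change, unemployed and labor force both rise by 15,381 → E = 145,405, U = 23,608, labor force = 169,013.
After the second change, employed and labor force both rise by 4,203; unemployed unchanged → E = 149,608, U = 23,608, labor force = 173,216.
New unemployment rate = 23,608 / 173,216 = 13.63%.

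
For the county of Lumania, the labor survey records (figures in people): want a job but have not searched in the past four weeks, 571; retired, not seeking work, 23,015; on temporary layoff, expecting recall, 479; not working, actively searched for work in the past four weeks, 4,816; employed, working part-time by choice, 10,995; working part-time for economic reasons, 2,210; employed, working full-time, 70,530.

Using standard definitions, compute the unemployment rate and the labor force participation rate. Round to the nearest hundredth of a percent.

Unemployment rate ≈ 5.95%; labor force participation rate ≈ 79.06%.

Employed = 10,995 + 2,210 + 70,530 = 83,735 (anyone who worked, including part-time for economic reasons, counts as employed).
Unemployed = 479 + 4,816 = 5,295 (jobless and actively searching, or on temporary layoff).
Labor force = 83,735 + 5,295 = 89,030.
Not in labor force = 571 + 23,015 = 23,586 (those not working and not actively searching are outside the labor force — including those who want a job but have given up searching).
Civilian working-age population = 89,030 + 23,586 = 112,616.
Unemployment rate = 5,295 / 89,030 = 5.95%.
Labor force participation rate = 89,030 / 112,616 = 79.06%.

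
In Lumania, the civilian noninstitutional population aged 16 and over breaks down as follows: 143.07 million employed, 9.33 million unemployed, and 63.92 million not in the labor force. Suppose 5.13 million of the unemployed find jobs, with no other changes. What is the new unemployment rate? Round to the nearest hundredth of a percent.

Initially, labor force = 143.07 + 9.33 = 152.40 million, so u = 9.33/152.40 = 6.12%.
After the change, unemployed falls and employed rises by 5.13; labor force unchanged → E = 148.20, U = 4.20, labor force = 152.40 million.
New unemployment rate = 4.20 / 152.40 = 2.76%.

New unemployment rate ≈ 2.76%.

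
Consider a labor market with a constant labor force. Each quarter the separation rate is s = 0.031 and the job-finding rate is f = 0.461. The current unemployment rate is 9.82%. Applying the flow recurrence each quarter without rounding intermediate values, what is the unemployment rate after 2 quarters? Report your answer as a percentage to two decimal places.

With a fixed labor force, u_{t+1} = u_t + s·(1−u_t) − f·u_t = u_t·(1−s−f) + s.
Here 1−s−f = 0.508 and s = 0.031.
u_1 = 0.098200 × 0.508 + 0.031 = 0.080886.
u_2 = 0.080886 × 0.508 + 0.031 = 0.072090.

Unemployment rate after two quarters ≈ 7.21%.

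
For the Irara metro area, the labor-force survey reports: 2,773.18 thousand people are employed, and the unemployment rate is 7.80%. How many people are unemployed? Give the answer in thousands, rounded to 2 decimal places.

About 234.61 thousand are unemployed.

Let U be the number unemployed. The labor force is E + U, and U/(E+U) = 0.0780.
So U = 0.0780 × 2,773.18 / (1 − 0.0780) = 216.3080 / 0.9220 ≈ 234.61 thousand.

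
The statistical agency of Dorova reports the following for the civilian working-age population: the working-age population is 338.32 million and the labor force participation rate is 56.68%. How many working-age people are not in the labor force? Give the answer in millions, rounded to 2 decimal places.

Share not in the labor force = 1 − 0.5668 = 0.4332.
Not in labor force = 0.4332 × 338.32 ≈ 146.56 million.

About 146.56 million are not in the labor force.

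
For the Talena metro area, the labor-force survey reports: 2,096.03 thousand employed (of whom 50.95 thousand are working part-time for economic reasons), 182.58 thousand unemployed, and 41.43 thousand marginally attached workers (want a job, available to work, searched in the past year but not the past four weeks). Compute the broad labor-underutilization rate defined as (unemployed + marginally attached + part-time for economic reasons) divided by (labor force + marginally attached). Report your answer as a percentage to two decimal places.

Broad underutilization rate ≈ 11.85%.

Labor force = 2,096.03 + 182.58 = 2,278.61 thousand.
Numerator = 182.58 + 41.43 + 50.95 = 274.96 thousand.
Denominator = 2,278.61 + 41.43 = 2,320.04 thousand.
Broad rate = 274.96 / 2,320.04 = 11.85%.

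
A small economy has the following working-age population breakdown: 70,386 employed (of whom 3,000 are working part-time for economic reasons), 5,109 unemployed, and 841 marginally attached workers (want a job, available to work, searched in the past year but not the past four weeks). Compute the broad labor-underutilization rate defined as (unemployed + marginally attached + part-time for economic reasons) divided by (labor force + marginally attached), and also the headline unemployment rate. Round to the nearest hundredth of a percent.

Broad underutilization rate ≈ 11.72%; headline unemployment rate ≈ 6.77%.

Labor force = 70,386 + 5,109 = 75,495.
Numerator = 5,109 + 841 + 3,000 = 8,950.
Denominator = 75,495 + 841 = 76,336.
Broad rate = 8,950 / 76,336 = 11.72%.
Headline unemployment rate = 5,109 / 75,495 = 6.77%.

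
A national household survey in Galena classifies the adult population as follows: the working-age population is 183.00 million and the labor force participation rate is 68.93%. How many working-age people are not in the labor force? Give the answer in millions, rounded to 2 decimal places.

About 56.86 million are not in the labor force.

Share not in the labor force = 1 − 0.6893 = 0.3107.
Not in labor force = 0.3107 × 183.00 ≈ 56.86 million.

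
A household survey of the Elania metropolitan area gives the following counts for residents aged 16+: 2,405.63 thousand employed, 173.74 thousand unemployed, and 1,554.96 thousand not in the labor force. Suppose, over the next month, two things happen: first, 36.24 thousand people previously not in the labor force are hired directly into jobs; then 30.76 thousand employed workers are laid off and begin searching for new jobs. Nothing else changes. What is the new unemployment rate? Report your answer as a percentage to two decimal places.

Initially, labor force = 2,405.63 + 173.74 = 2,579.37 thousand, so u = 173.74/2,579.37 = 6.74%.
After the first change, employed and labor force both rise by 36.24; unemployed unchanged → E = 2,441.87, U = 173.74, labor force = 2,615.61 thousand.
After the second change, employed falls and unemployed rises by 30.76; labor force unchanged → E = 2,411.11, U = 204.50, labor force = 2,615.61 thousand.
New unemployment rate = 204.50 / 2,615.61 = 7.82%.

New unemployment rate ≈ 7.82%.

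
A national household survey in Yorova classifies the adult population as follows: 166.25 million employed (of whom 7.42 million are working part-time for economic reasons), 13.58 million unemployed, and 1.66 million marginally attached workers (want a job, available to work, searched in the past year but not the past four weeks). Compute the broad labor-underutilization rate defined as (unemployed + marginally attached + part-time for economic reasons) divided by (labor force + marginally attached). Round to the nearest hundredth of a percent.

Labor force = 166.25 + 13.58 = 179.83 million.
Numerator = 13.58 + 1.66 + 7.42 = 22.66 million.
Denominator = 179.83 + 1.66 = 181.49 million.
Broad rate = 22.66 / 181.49 = 12.49%.

Broad underutilization rate ≈ 12.49%.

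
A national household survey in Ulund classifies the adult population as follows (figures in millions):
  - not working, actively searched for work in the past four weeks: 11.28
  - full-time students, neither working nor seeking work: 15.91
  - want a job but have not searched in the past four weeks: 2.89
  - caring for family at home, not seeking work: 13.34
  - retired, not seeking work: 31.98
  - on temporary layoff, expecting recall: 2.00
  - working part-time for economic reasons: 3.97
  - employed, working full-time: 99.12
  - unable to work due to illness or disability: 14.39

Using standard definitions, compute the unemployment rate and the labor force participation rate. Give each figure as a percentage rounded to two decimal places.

Employed = 3.97 + 99.12 = 103.09 million (anyone who worked, including part-time for economic reasons, counts as employed).
Unemployed = 11.28 + 2.00 = 13.28 million (jobless and actively searching, or on temporary layoff).
Labor force = 103.09 + 13.28 = 116.37 million.
Not in labor force = 15.91 + 2.89 + 13.34 + 31.98 + 14.39 = 78.51 million (those not working and not actively searching are outside the labor force — including those who want a job but have given up searching).
Civilian working-age population = 116.37 + 78.51 = 194.88 million.
Unemployment rate = 13.28 / 116.37 = 11.41%.
Labor force participation rate = 116.37 / 194.88 = 59.71%.

Unemployment rate ≈ 11.41%; labor force participation rate ≈ 59.71%.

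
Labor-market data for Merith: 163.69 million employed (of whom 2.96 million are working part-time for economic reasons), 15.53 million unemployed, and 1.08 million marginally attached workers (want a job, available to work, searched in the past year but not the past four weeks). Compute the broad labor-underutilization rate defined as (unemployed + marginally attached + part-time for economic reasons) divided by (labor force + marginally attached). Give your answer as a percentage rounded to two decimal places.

Labor force = 163.69 + 15.53 = 179.22 million.
Numerator = 15.53 + 1.08 + 2.96 = 19.57 million.
Denominator = 179.22 + 1.08 = 180.30 million.
Broad rate = 19.57 / 180.30 = 10.85%.

Broad underutilization rate ≈ 10.85%.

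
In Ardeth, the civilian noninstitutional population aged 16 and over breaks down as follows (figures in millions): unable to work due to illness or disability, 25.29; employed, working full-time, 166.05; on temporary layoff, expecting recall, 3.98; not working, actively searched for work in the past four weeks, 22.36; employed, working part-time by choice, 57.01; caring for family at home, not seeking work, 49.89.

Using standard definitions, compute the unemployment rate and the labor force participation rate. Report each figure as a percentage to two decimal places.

Employed = 166.05 + 57.01 = 223.06 million.
Unemployed = 3.98 + 22.36 = 26.34 million (jobless and actively searching, or on temporary layoff).
Labor force = 223.06 + 26.34 = 249.40 million.
Not in labor force = 25.29 + 49.89 = 75.18 million (those not working and not actively searching are outside the labor force).
Civilian working-age population = 249.40 + 75.18 = 324.58 million.
Unemployment rate = 26.34 / 249.40 = 10.56%.
Labor force participation rate = 249.40 / 324.58 = 76.84%.

Unemployment rate ≈ 10.56%; labor force participation rate ≈ 76.84%.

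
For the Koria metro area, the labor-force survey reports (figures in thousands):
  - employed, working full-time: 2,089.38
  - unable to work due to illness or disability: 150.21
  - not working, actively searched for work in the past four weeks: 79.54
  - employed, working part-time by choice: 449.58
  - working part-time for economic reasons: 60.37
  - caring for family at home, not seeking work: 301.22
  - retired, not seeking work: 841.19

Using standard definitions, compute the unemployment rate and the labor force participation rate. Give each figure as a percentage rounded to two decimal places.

Unemployment rate ≈ 2.97%; labor force participation rate ≈ 67.45%.

Employed = 2,089.38 + 449.58 + 60.37 = 2,599.33 thousand (anyone who worked, including part-time for economic reasons, counts as employed).
Unemployed = 79.54 thousand.
Labor force = 2,599.33 + 79.54 = 2,678.87 thousand.
Not in labor force = 150.21 + 301.22 + 841.19 = 1,292.62 thousand (those not working and not actively searching are outside the labor force).
Civilian working-age population = 2,678.87 + 1,292.62 = 3,971.49 thousand.
Unemployment rate = 79.54 / 2,678.87 = 2.97%.
Labor force participation rate = 2,678.87 / 3,971.49 = 67.45%.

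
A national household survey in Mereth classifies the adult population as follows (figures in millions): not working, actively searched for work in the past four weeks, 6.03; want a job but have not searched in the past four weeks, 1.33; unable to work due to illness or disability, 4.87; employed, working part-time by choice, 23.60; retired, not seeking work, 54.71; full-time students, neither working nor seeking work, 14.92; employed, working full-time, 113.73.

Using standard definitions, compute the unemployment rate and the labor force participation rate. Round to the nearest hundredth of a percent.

Unemployment rate ≈ 4.21%; labor force participation rate ≈ 65.40%.

Employed = 23.60 + 113.73 = 137.33 million.
Unemployed = 6.03 million.
Labor force = 137.33 + 6.03 = 143.36 million.
Not in labor force = 1.33 + 4.87 + 54.71 + 14.92 = 75.83 million (those not working and not actively searching are outside the labor force — including those who want a job but have given up searching).
Civilian working-age population = 143.36 + 75.83 = 219.19 million.
Unemployment rate = 6.03 / 143.36 = 4.21%.
Labor force participation rate = 143.36 / 219.19 = 65.40%.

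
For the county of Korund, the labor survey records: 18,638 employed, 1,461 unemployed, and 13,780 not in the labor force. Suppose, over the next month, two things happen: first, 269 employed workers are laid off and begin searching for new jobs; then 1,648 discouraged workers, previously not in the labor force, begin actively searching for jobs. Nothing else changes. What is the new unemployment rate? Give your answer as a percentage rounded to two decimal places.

Initially, labor force = 18,638 + 1,461 = 20,099, so u = 1,461/20,099 = 7.27%.
After the first change, employed falls and unemployed rises by 269; labor force unchanged → E = 18,369, U = 1,730, labor force = 20,099.
After the second change, unemployed and labor force both rise by 1,648 → E = 18,369, U = 3,378, labor force = 21,747.
New unemployment rate = 3,378 / 21,747 = 15.53%.

New unemployment rate ≈ 15.53%.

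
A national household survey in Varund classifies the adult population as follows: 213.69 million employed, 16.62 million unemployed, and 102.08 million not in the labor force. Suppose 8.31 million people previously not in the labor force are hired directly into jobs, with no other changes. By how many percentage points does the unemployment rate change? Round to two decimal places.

The unemployment rate changes by −0.25 percentage points.

Initially, labor force = 213.69 + 16.62 = 230.31 million, so u = 16.62/230.31 = 7.22%.
After the change, employed and labor force both rise by 8.31; unemployed unchanged → E = 222.00, U = 16.62, labor force = 238.62 million.
New unemployment rate = 16.62 / 238.62 = 6.97%.
Change = 6.97% − 7.22% = −0.25 percentage points.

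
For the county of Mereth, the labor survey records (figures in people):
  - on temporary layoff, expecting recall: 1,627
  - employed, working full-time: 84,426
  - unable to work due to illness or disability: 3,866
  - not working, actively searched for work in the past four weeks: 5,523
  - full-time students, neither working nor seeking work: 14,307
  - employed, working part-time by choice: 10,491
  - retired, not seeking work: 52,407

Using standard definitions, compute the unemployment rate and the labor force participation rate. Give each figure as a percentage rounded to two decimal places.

Employed = 84,426 + 10,491 = 94,917.
Unemployed = 1,627 + 5,523 = 7,150 (jobless and actively searching, or on temporary layoff).
Labor force = 94,917 + 7,150 = 102,067.
Not in labor force = 3,866 + 14,307 + 52,407 = 70,580 (those not working and not actively searching are outside the labor force).
Civilian working-age population = 102,067 + 70,580 = 172,647.
Unemployment rate = 7,150 / 102,067 = 7.01%.
Labor force participation rate = 102,067 / 172,647 = 59.12%.

Unemployment rate ≈ 7.01%; labor force participation rate ≈ 59.12%.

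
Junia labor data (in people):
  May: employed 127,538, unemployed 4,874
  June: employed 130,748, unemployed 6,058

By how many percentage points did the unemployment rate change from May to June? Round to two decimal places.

The unemployment rate changed by +0.75 percentage points.

May: labor force = 127,538 + 4,874 = 132,412; u = 4,874/132,412 = 3.68%.
June: labor force = 130,748 + 6,058 = 136,806; u = 6,058/136,806 = 4.43%.
Change = 4.43% − 3.68% = +0.75 pp.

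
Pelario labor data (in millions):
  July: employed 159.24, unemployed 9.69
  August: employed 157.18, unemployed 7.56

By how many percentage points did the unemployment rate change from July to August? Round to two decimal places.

July: labor force = 159.24 + 9.69 = 168.93; u = 9.69/168.93 = 5.74%.
August: labor force = 157.18 + 7.56 = 164.74; u = 7.56/164.74 = 4.59%.
Change = 4.59% − 5.74% = −1.15 pp.

The unemployment rate changed by −1.15 percentage points.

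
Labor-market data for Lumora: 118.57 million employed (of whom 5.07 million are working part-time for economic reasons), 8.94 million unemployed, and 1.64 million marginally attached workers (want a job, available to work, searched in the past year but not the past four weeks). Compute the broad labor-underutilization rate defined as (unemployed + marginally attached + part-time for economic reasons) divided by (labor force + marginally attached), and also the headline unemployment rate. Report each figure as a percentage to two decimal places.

Labor force = 118.57 + 8.94 = 127.51 million.
Numerator = 8.94 + 1.64 + 5.07 = 15.65 million.
Denominator = 127.51 + 1.64 = 129.15 million.
Broad rate = 15.65 / 129.15 = 12.12%.
Headline unemployment rate = 8.94 / 127.51 = 7.01%.

Broad underutilization rate ≈ 12.12%; headline unemployment rate ≈ 7.01%.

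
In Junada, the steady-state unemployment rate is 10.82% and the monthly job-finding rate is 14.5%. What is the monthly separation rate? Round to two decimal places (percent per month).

From u* = s/(s+f): s = u·f/(1−u).
s = 0.1082 × 14.5 / (1 − 0.1082) = 1.5689 / 0.8918 ≈ 1.76% per month.

Separation rate ≈ 1.76% per month.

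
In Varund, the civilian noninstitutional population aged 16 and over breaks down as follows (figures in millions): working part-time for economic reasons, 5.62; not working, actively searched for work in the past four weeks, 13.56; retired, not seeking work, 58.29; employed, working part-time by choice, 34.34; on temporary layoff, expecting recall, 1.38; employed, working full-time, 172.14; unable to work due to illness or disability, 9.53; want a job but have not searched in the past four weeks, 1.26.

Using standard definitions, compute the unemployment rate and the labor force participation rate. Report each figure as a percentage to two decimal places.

Employed = 5.62 + 34.34 + 172.14 = 212.10 million (anyone who worked, including part-time for economic reasons, counts as employed).
Unemployed = 13.56 + 1.38 = 14.94 million (jobless and actively searching, or on temporary layoff).
Labor force = 212.10 + 14.94 = 227.04 million.
Not in labor force = 58.29 + 9.53 + 1.26 = 69.08 million (those not working and not actively searching are outside the labor force — including those who want a job but have given up searching).
Civilian working-age population = 227.04 + 69.08 = 296.12 million.
Unemployment rate = 14.94 / 227.04 = 6.58%.
Labor force participation rate = 227.04 / 296.12 = 76.67%.

Unemployment rate ≈ 6.58%; labor force participation rate ≈ 76.67%.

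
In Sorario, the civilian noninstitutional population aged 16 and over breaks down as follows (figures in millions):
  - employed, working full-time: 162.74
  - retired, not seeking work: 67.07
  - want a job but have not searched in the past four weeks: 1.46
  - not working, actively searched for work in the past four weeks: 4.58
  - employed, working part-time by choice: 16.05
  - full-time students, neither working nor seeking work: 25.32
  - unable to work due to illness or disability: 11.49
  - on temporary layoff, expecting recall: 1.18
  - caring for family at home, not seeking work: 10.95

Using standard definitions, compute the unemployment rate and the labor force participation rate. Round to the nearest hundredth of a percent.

Employed = 162.74 + 16.05 = 178.79 million.
Unemployed = 4.58 + 1.18 = 5.76 million (jobless and actively searching, or on temporary layoff).
Labor force = 178.79 + 5.76 = 184.55 million.
Not in labor force = 67.07 + 1.46 + 25.32 + 11.49 + 10.95 = 116.29 million (those not working and not actively searching are outside the labor force — including those who want a job but have given up searching).
Civilian working-age population = 184.55 + 116.29 = 300.84 million.
Unemployment rate = 5.76 / 184.55 = 3.12%.
Labor force participation rate = 184.55 / 300.84 = 61.34%.

Unemployment rate ≈ 3.12%; labor force participation rate ≈ 61.34%.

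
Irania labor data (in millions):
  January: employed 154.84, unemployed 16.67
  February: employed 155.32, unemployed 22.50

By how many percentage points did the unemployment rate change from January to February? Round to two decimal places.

The unemployment rate changed by +2.93 percentage points.

January: labor force = 154.84 + 16.67 = 171.51; u = 16.67/171.51 = 9.72%.
February: labor force = 155.32 + 22.50 = 177.82; u = 22.50/177.82 = 12.65%.
Change = 12.65% − 9.72% = +2.93 pp.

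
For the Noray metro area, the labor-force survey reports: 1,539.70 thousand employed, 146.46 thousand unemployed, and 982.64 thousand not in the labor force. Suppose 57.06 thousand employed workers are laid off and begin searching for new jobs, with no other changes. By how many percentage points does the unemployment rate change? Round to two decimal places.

Initially, labor force = 1,539.70 + 146.46 = 1,686.16 thousand, so u = 146.46/1,686.16 = 8.69%.
After the change, employed falls and unemployed rises by 57.06; labor force unchanged → E = 1,482.64, U = 203.52, labor force = 1,686.16 thousand.
New unemployment rate = 203.52 / 1,686.16 = 12.07%.
Change = 12.07% − 8.69% = +3.38 percentage points.

The unemployment rate changes by +3.38 percentage points.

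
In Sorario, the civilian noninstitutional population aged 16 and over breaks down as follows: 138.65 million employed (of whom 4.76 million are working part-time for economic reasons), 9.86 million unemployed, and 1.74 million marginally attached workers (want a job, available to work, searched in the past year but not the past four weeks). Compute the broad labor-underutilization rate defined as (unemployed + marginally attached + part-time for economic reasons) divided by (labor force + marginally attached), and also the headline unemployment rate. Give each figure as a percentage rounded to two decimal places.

Labor force = 138.65 + 9.86 = 148.51 million.
Numerator = 9.86 + 1.74 + 4.76 = 16.36 million.
Denominator = 148.51 + 1.74 = 150.25 million.
Broad rate = 16.36 / 150.25 = 10.89%.
Headline unemployment rate = 9.86 / 148.51 = 6.64%.

Broad underutilization rate ≈ 10.89%; headline unemployment rate ≈ 6.64%.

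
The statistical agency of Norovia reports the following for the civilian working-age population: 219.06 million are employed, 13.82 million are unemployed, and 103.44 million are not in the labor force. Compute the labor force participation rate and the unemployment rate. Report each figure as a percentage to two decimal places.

Labor force = employed + unemployed = 219.06 + 13.82 = 232.88 million.
Working-age population = 232.88 + 103.44 = 336.32 million.
Unemployment rate = 13.82 / 232.88 = 5.93%.
Labor force participation rate = 232.88 / 336.32 = 69.24%.

Labor force participation rate ≈ 69.24%; unemployment rate ≈ 5.93%.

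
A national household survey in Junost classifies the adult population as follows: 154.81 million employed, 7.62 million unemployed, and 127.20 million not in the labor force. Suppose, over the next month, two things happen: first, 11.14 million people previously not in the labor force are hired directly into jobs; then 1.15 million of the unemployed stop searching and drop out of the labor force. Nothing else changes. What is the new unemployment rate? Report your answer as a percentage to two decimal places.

New unemployment rate ≈ 3.75%.

Initially, labor force = 154.81 + 7.62 = 162.43 million, so u = 7.62/162.43 = 4.69%.
After the first change, employed and labor force both rise by 11.14; unemployed unchanged → E = 165.95, U = 7.62, labor force = 173.57 million.
After the second change, unemployed and labor force both fall by 1.15 → E = 165.95, U = 6.47, labor force = 172.42 million.
New unemployment rate = 6.47 / 172.42 = 3.75%.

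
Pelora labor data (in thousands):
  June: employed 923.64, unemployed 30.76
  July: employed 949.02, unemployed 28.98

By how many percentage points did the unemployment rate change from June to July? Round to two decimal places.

June: labor force = 923.64 + 30.76 = 954.40; u = 30.76/954.40 = 3.22%.
July: labor force = 949.02 + 28.98 = 978.00; u = 28.98/978.00 = 2.96%.
Change = 2.96% − 3.22% = −0.26 pp.

The unemployment rate changed by −0.26 percentage points.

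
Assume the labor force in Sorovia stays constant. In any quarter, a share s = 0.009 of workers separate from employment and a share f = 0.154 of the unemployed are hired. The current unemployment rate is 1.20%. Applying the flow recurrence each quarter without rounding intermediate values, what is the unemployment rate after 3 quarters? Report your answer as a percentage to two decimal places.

Unemployment rate after three quarters ≈ 2.99%.

With a fixed labor force, u_{t+1} = u_t + s·(1−u_t) − f·u_t = u_t·(1−s−f) + s.
Here 1−s−f = 0.837 and s = 0.009.
u_1 = 0.012000 × 0.837 + 0.009 = 0.019044.
u_2 = 0.019044 × 0.837 + 0.009 = 0.024940.
u_3 = 0.024940 × 0.837 + 0.009 = 0.029875.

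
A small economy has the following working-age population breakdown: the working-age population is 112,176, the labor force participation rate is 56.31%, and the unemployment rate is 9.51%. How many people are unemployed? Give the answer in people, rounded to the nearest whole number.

About 6,007 are unemployed.

Labor force = 0.5631 × 112,176 = 63,166.
Unemployed = 0.0951 × 63,166 ≈ 6,007.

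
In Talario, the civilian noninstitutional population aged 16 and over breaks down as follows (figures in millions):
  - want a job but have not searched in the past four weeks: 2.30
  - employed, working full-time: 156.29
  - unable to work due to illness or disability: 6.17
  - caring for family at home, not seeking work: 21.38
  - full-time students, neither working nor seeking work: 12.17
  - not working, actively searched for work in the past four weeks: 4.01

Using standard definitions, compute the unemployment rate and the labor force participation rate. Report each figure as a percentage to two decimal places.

Unemployment rate ≈ 2.50%; labor force participation rate ≈ 79.23%.

Employed = 156.29 million.
Unemployed = 4.01 million.
Labor force = 156.29 + 4.01 = 160.30 million.
Not in labor force = 2.30 + 6.17 + 21.38 + 12.17 = 42.02 million (those not working and not actively searching are outside the labor force — including those who want a job but have given up searching).
Civilian working-age population = 160.30 + 42.02 = 202.32 million.
Unemployment rate = 4.01 / 160.30 = 2.50%.
Labor force participation rate = 160.30 / 202.32 = 79.23%.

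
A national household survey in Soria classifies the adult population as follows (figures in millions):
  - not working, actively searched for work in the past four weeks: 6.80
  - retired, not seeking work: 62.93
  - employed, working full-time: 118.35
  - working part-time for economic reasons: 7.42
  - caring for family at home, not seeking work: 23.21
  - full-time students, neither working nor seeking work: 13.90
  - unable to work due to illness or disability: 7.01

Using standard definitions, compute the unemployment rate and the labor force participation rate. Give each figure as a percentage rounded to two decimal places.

Unemployment rate ≈ 5.13%; labor force participation rate ≈ 55.33%.

Employed = 118.35 + 7.42 = 125.77 million (anyone who worked, including part-time for economic reasons, counts as employed).
Unemployed = 6.80 million.
Labor force = 125.77 + 6.80 = 132.57 million.
Not in labor force = 62.93 + 23.21 + 13.90 + 7.01 = 107.05 million (those not working and not actively searching are outside the labor force).
Civilian working-age population = 132.57 + 107.05 = 239.62 million.
Unemployment rate = 6.80 / 132.57 = 5.13%.
Labor force participation rate = 132.57 / 239.62 = 55.33%.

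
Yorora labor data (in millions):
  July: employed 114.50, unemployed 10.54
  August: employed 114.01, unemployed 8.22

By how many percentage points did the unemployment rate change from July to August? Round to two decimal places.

July: labor force = 114.50 + 10.54 = 125.04; u = 10.54/125.04 = 8.43%.
August: labor force = 114.01 + 8.22 = 122.23; u = 8.22/122.23 = 6.73%.
Change = 6.73% − 8.43% = −1.70 pp.

The unemployment rate changed by −1.70 percentage points.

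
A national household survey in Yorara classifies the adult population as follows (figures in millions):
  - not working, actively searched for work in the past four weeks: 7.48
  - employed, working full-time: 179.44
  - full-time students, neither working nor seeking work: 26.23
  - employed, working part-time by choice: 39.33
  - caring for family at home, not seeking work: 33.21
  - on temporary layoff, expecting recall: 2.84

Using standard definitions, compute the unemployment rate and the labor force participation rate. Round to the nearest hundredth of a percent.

Unemployment rate ≈ 4.50%; labor force participation rate ≈ 79.40%.

Employed = 179.44 + 39.33 = 218.77 million.
Unemployed = 7.48 + 2.84 = 10.32 million (jobless and actively searching, or on temporary layoff).
Labor force = 218.77 + 10.32 = 229.09 million.
Not in labor force = 26.23 + 33.21 = 59.44 million (those not working and not actively searching are outside the labor force).
Civilian working-age population = 229.09 + 59.44 = 288.53 million.
Unemployment rate = 10.32 / 229.09 = 4.50%.
Labor force participation rate = 229.09 / 288.53 = 79.40%.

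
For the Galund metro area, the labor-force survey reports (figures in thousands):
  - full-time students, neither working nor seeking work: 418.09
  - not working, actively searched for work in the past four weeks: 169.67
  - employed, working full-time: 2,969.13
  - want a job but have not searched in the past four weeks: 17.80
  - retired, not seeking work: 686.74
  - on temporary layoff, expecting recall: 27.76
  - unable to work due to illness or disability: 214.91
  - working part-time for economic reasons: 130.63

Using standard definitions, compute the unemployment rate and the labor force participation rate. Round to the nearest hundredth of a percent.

Unemployment rate ≈ 5.99%; labor force participation rate ≈ 71.14%.

Employed = 2,969.13 + 130.63 = 3,099.76 thousand (anyone who worked, including part-time for economic reasons, counts as employed).
Unemployed = 169.67 + 27.76 = 197.43 thousand (jobless and actively searching, or on temporary layoff).
Labor force = 3,099.76 + 197.43 = 3,297.19 thousand.
Not in labor force = 418.09 + 17.80 + 686.74 + 214.91 = 1,337.54 thousand (those not working and not actively searching are outside the labor force — including those who want a job but have given up searching).
Civilian working-age population = 3,297.19 + 1,337.54 = 4,634.73 thousand.
Unemployment rate = 197.43 / 3,297.19 = 5.99%.
Labor force participation rate = 3,297.19 / 4,634.73 = 71.14%.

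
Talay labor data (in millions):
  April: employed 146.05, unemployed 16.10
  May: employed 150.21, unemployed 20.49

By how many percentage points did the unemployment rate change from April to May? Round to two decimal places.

The unemployment rate changed by +2.07 percentage points.

April: labor force = 146.05 + 16.10 = 162.15; u = 16.10/162.15 = 9.93%.
May: labor force = 150.21 + 20.49 = 170.70; u = 20.49/170.70 = 12.00%.
Change = 12.00% − 9.93% = +2.07 pp.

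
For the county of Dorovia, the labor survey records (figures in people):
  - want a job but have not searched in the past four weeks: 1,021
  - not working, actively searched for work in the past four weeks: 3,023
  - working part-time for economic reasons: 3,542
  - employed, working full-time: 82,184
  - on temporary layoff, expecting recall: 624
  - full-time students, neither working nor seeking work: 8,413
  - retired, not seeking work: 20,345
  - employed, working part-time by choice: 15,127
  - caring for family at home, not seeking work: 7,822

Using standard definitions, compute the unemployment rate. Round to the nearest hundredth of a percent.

Employed = 3,542 + 82,184 + 15,127 = 100,853 (anyone who worked, including part-time for economic reasons, counts as employed).
Unemployed = 3,023 + 624 = 3,647 (jobless and actively searching, or on temporary layoff).
Labor force = 100,853 + 3,647 = 104,500.
Unemployment rate = 3,647 / 104,500 = 3.49%.

Unemployment rate ≈ 3.49%.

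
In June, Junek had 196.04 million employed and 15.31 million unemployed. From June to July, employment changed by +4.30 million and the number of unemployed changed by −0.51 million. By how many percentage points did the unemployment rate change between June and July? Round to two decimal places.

The unemployment rate changed by −0.36 percentage points.

June: labor force = 196.04 + 15.31 = 211.35; u = 15.31/211.35 = 7.24%.
July: labor force = 200.34 + 14.80 = 215.14; u = 14.80/215.14 = 6.88%.
Change = 6.88% − 7.24% = −0.36 pp.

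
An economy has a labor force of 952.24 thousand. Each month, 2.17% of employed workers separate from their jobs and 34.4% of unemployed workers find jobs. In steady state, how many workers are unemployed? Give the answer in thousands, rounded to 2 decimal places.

Steady-state unemployment rate u* = s/(s+f) = 2.17/(2.17+34.4) = 0.059338.
Unemployed = u* × labor force = 0.059338 × 952.24 ≈ 56.50 thousand.

About 56.50 thousand are unemployed in steady state.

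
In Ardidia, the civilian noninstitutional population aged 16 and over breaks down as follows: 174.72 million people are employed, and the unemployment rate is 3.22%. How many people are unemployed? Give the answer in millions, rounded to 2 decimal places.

Let U be the number unemployed. The labor force is E + U, and U/(E+U) = 0.0322.
So U = 0.0322 × 174.72 / (1 − 0.0322) = 5.6260 / 0.9678 ≈ 5.81 million.

About 5.81 million are unemployed.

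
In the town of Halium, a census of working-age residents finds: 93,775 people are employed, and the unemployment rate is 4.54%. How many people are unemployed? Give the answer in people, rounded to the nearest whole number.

Let U be the number unemployed. The labor force is E + U, and U/(E+U) = 0.0454.
So U = 0.0454 × 93,775 / (1 − 0.0454) = 4257.39 / 0.9546 ≈ 4,460.

About 4,460 are unemployed.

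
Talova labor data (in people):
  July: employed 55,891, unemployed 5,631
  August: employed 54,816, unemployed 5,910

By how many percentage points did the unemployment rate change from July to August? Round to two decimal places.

The unemployment rate changed by +0.58 percentage points.

July: labor force = 55,891 + 5,631 = 61,522; u = 5,631/61,522 = 9.15%.
August: labor force = 54,816 + 5,910 = 60,726; u = 5,910/60,726 = 9.73%.
Change = 9.73% − 9.15% = +0.58 pp.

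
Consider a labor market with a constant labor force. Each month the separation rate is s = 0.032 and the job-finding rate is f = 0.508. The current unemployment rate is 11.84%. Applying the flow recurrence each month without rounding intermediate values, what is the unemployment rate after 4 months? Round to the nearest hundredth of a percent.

Unemployment rate after four months ≈ 6.19%.

With a fixed labor force, u_{t+1} = u_t + s·(1−u_t) − f·u_t = u_t·(1−s−f) + s.
Here 1−s−f = 0.460 and s = 0.032.
u_1 = 0.118400 × 0.460 + 0.032 = 0.086464.
u_2 = 0.086464 × 0.460 + 0.032 = 0.071773.
u_3 = 0.071773 × 0.460 + 0.032 = 0.065016.
u_4 = 0.065016 × 0.460 + 0.032 = 0.061907.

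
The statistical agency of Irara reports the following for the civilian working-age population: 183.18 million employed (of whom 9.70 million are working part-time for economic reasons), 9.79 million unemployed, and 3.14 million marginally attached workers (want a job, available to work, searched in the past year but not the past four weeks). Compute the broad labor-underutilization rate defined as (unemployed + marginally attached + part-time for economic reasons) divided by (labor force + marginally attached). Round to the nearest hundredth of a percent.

Labor force = 183.18 + 9.79 = 192.97 million.
Numerator = 9.79 + 3.14 + 9.70 = 22.63 million.
Denominator = 192.97 + 3.14 = 196.11 million.
Broad rate = 22.63 / 196.11 = 11.54%.

Broad underutilization rate ≈ 11.54%.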